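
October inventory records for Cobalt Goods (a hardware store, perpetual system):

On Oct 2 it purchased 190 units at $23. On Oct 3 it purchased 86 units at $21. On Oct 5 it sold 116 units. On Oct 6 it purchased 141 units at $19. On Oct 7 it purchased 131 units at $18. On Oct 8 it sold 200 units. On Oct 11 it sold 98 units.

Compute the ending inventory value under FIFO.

Oct 5, 116 sold [FIFO — oldest first]: 116 @ $23 = $2,668
Oct 8, 200 sold [FIFO — oldest first]: 74 @ $23 + 86 @ $21 + 40 @ $19 = $4,268
Oct 11, 98 sold [FIFO — oldest first]: 98 @ $19 = $1,862
Total COGS = $2,668 + $4,268 + $1,862 = $8,798
Ending inventory: 3 @ $19 + 131 @ $18 = $2,415

Ending inventory = $2,415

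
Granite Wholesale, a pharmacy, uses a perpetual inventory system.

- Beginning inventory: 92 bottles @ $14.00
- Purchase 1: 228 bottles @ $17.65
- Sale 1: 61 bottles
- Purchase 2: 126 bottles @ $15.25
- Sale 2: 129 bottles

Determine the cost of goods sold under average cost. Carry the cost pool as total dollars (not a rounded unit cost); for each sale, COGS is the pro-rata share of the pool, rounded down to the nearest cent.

After Beginning: 92 on hand, pool $1,288.00 (≈ $14.0000 each)
After Purchase 1: 320 on hand, pool $5,312.20 (≈ $16.6006 each)
Sale 1, sell 61: 61/320 × $5,312.20 → $1,012.63
After Purchase 2: 385 on hand, pool $6,221.07 (≈ $16.1586 each)
Sale 2, sell 129: 129/385 × $6,221.07 → $2,084.46
Total COGS = $1,012.63 + $2,084.46 = $3,097.09
Ending inventory (cost pool remaining) = $4,136.61
Check: goods available $7,233.70 = COGS $3,097.09 + ending $4,136.61

COGS = $3,097.09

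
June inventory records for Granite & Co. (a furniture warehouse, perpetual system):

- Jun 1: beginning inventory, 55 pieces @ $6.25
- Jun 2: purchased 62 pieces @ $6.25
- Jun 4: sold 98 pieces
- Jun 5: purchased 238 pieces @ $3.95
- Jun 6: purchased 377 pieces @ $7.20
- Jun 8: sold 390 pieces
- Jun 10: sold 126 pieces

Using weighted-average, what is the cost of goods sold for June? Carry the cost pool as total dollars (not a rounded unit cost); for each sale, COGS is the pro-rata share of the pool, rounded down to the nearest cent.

After Jun 1: 55 on hand, pool $343.75 (≈ $6.2500 each)
After Jun 2: 117 on hand, pool $731.25 (≈ $6.2500 each)
Jun 4, sell 98: 98/117 × $731.25 → $612.50
After Jun 5: 257 on hand, pool $1,058.85 (≈ $4.1200 each)
After Jun 6: 634 on hand, pool $3,773.25 (≈ $5.9515 each)
Jun 8, sell 390: 390/634 × $3,773.25 → $2,321.08
Jun 10, sell 126: 126/244 × $1,452.17 → $749.89
Total COGS = $612.50 + $2,321.08 + $749.89 = $3,683.47
Ending inventory (cost pool remaining) = $702.28
Check: goods available $4,385.75 = COGS $3,683.47 + ending $702.28

COGS = $3,683.47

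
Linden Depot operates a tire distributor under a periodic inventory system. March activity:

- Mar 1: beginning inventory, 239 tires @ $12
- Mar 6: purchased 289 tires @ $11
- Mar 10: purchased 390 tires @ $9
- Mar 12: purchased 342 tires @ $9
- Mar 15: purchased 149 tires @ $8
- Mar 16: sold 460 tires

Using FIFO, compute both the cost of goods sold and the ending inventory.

COGS = $5,299; ending inventory = $8,528

Mar 16, 460 sold [FIFO — oldest first]: 239 @ $12 + 221 @ $11 = $5,299
Ending inventory: 68 @ $11 + 390 @ $9 + 342 @ $9 + 149 @ $8 = $8,528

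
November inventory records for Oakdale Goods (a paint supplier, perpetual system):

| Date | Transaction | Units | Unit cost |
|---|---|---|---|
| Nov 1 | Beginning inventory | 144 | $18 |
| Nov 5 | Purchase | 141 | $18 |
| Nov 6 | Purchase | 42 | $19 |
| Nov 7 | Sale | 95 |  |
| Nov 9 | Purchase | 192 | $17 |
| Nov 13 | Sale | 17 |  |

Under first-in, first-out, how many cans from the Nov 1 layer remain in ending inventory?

32

Nov 7, 95 sold [FIFO — oldest first]: 95 @ $18 = $1,710
Nov 13, 17 sold [FIFO — oldest first]: 17 @ $18 = $306
Total COGS = $1,710 + $306 = $2,016
Ending inventory: 32 @ $18 + 141 @ $18 + 42 @ $19 + 192 @ $17 = $7,176
Check: goods available $9,192 = COGS $2,016 + ending $7,176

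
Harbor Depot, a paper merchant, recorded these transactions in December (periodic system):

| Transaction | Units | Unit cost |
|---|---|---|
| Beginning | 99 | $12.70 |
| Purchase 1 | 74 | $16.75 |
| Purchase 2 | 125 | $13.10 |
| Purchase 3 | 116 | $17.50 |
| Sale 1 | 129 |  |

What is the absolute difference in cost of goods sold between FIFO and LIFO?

FIFO COGS: 99 @ $12.70 + 30 @ $16.75 = $1,759.80
LIFO COGS: 116 @ $17.50 + 13 @ $13.10 = $2,200.30
Difference = |$1,759.80 − $2,200.30| = $440.50

$440.50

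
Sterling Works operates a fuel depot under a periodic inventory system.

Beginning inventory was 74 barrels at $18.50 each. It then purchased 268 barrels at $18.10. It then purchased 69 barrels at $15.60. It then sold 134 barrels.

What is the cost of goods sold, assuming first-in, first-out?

COGS = $2,455.00

Sale 1 (134) [FIFO — oldest first]: 74 @ $18.50 + 60 @ $18.10 = $2,455.00
Ending inventory: 208 @ $18.10 + 69 @ $15.60 = $4,841.20
Check: goods available $7,296.20 = COGS $2,455.00 + ending $4,841.20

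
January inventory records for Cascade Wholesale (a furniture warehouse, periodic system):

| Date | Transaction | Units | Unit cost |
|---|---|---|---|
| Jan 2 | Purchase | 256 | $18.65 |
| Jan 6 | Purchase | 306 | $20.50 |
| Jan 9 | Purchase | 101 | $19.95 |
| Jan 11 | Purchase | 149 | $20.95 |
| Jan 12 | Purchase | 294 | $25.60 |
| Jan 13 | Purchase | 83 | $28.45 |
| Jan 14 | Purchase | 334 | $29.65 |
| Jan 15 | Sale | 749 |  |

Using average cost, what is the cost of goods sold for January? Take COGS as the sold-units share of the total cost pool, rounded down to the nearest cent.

COGS = $17,692.11

Jan 15, sell 749: 749/1523 × $35,974.75 → $17,692.11
Ending inventory (cost pool remaining) = $18,282.64
Check: goods available $35,974.75 = COGS $17,692.11 + ending $18,282.64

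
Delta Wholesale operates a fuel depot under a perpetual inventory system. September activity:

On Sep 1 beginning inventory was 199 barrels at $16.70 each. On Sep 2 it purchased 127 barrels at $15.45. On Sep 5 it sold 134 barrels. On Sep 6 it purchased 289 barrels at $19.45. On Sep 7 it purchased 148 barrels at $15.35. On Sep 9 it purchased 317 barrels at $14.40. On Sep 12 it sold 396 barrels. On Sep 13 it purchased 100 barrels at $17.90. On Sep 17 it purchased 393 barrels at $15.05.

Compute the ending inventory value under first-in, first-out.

Ending inventory = $16,194.50

Sep 5, 134 sold [FIFO — oldest first]: 134 @ $16.70 = $2,237.80
Sep 12, 396 sold [FIFO — oldest first]: 65 @ $16.70 + 127 @ $15.45 + 204 @ $19.45 = $7,015.45
Total COGS = $2,237.80 + $7,015.45 = $9,253.25
Ending inventory: 85 @ $19.45 + 148 @ $15.35 + 317 @ $14.40 + 100 @ $17.90 + 393 @ $15.05 = $16,194.50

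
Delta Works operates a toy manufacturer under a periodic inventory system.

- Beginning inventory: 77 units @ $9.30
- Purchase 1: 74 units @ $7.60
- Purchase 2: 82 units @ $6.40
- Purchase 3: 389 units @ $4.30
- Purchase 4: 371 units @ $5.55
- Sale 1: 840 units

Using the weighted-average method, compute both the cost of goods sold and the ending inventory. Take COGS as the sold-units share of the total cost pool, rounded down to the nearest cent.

COGS = $4,682.21; ending inventory = $852.84

Sale 1, sell 840: 840/993 × $5,535.05 → $4,682.21
Ending inventory (cost pool remaining) = $852.84
Check: goods available $5,535.05 = COGS $4,682.21 + ending $852.84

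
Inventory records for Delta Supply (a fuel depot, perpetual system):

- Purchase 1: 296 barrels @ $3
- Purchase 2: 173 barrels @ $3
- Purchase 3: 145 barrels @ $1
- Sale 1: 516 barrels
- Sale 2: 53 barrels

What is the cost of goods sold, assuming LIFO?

Sale 1 (516) [LIFO — newest first]: 145 @ $1 + 173 @ $3 + 198 @ $3 = $1,258
Sale 2 (53) [LIFO — newest first]: 53 @ $3 = $159
Total COGS = $1,258 + $159 = $1,417
Ending inventory: 45 @ $3 = $135

COGS = $1,417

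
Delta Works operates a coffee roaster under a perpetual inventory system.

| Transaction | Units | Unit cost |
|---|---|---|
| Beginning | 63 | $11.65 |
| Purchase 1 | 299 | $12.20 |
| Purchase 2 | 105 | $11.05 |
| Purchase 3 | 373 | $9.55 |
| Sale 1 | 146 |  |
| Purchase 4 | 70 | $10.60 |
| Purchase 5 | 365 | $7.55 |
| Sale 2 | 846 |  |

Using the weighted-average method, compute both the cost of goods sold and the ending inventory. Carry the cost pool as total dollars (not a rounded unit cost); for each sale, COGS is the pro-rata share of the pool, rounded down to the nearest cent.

COGS = $9,839.69; ending inventory = $2,762.21

After Beginning: 63 on hand, pool $733.95 (≈ $11.6500 each)
After Purchase 1: 362 on hand, pool $4,381.75 (≈ $12.1043 each)
After Purchase 2: 467 on hand, pool $5,542.00 (≈ $11.8672 each)
After Purchase 3: 840 on hand, pool $9,104.15 (≈ $10.8383 each)
Sale 1, sell 146: 146/840 × $9,104.15 → $1,582.38
After Purchase 4: 764 on hand, pool $8,263.77 (≈ $10.8165 each)
After Purchase 5: 1129 on hand, pool $11,019.52 (≈ $9.7604 each)
Sale 2, sell 846: 846/1129 × $11,019.52 → $8,257.31
Total COGS = $1,582.38 + $8,257.31 = $9,839.69
Ending inventory (cost pool remaining) = $2,762.21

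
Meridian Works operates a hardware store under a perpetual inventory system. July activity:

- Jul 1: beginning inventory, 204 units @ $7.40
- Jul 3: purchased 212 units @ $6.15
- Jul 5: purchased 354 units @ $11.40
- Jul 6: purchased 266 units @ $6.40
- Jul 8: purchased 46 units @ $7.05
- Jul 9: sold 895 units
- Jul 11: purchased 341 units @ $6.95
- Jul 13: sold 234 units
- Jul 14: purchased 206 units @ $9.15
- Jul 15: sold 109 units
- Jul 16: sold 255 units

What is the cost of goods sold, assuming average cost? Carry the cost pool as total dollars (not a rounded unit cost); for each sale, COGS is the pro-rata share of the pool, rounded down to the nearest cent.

COGS = $12,026.58

After Jul 1: 204 on hand, pool $1,509.60 (≈ $7.4000 each)
After Jul 3: 416 on hand, pool $2,813.40 (≈ $6.7630 each)
After Jul 5: 770 on hand, pool $6,849.00 (≈ $8.8948 each)
After Jul 6: 1036 on hand, pool $8,551.40 (≈ $8.2542 each)
After Jul 8: 1082 on hand, pool $8,875.70 (≈ $8.2030 each)
Jul 9, sell 895: 895/1082 × $8,875.70 → $7,341.72
After Jul 11: 528 on hand, pool $3,903.93 (≈ $7.3938 each)
Jul 13, sell 234: 234/528 × $3,903.93 → $1,730.15
After Jul 14: 500 on hand, pool $4,058.68 (≈ $8.1174 each)
Jul 15, sell 109: 109/500 × $4,058.68 → $884.79
Jul 16, sell 255: 255/391 × $3,173.89 → $2,069.92
Total COGS = $7,341.72 + $1,730.15 + $884.79 + $2,069.92 = $12,026.58
Ending inventory (cost pool remaining) = $1,103.97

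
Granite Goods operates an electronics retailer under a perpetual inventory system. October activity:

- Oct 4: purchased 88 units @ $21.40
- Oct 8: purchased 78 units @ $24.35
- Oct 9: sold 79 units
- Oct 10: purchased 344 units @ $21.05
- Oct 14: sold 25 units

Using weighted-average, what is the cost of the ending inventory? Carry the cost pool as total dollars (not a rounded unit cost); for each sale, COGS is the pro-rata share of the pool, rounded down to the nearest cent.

Ending inventory = $8,688.59

After Oct 4: 88 on hand, pool $1,883.20 (≈ $21.4000 each)
After Oct 8: 166 on hand, pool $3,782.50 (≈ $22.7861 each)
Oct 9, sell 79: 79/166 × $3,782.50 → $1,800.10
After Oct 10: 431 on hand, pool $9,223.60 (≈ $21.4005 each)
Oct 14, sell 25: 25/431 × $9,223.60 → $535.01
Total COGS = $1,800.10 + $535.01 = $2,335.11
Ending inventory (cost pool remaining) = $8,688.59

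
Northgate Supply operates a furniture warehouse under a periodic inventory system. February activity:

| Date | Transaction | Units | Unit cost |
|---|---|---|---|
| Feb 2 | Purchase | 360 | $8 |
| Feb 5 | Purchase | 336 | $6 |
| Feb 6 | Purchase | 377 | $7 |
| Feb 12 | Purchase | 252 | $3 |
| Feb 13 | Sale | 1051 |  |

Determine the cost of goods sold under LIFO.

Feb 13, 1051 sold [LIFO — newest first]: 252 @ $3 + 377 @ $7 + 336 @ $6 + 86 @ $8 = $6,099
Ending inventory: 274 @ $8 = $2,192

COGS = $6,099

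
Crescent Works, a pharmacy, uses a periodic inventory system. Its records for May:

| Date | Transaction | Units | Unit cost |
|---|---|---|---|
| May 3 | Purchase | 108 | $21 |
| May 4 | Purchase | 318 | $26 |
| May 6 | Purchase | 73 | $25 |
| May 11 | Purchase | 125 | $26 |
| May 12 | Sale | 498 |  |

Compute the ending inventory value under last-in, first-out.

May 12, 498 sold [LIFO — newest first]: 125 @ $26 + 73 @ $25 + 300 @ $26 = $12,875
Ending inventory: 108 @ $21 + 18 @ $26 = $2,736
Check: goods available $15,611 = COGS $12,875 + ending $2,736

Ending inventory = $2,736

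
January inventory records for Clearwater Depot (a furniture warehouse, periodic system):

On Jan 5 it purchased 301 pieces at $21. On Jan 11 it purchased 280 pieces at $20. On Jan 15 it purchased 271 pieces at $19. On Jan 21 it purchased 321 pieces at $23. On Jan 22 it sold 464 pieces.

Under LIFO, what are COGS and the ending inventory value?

Jan 22, 464 sold [LIFO — newest first]: 321 @ $23 + 143 @ $19 = $10,100
Ending inventory: 301 @ $21 + 280 @ $20 + 128 @ $19 = $14,353

COGS = $10,100; ending inventory = $14,353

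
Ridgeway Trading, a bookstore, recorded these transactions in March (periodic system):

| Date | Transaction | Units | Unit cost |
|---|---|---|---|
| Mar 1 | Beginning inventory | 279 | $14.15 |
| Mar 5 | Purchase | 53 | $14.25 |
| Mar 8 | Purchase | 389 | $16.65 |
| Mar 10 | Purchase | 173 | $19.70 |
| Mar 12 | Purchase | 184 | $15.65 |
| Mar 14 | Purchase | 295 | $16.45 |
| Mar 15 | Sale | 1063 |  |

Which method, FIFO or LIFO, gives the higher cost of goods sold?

FIFO COGS: 279 @ $14.15 + 53 @ $14.25 + 389 @ $16.65 + 173 @ $19.70 + 169 @ $15.65 = $17,232.90
LIFO COGS: 295 @ $16.45 + 184 @ $15.65 + 173 @ $19.70 + 389 @ $16.65 + 22 @ $14.25 = $17,930.80

LIFO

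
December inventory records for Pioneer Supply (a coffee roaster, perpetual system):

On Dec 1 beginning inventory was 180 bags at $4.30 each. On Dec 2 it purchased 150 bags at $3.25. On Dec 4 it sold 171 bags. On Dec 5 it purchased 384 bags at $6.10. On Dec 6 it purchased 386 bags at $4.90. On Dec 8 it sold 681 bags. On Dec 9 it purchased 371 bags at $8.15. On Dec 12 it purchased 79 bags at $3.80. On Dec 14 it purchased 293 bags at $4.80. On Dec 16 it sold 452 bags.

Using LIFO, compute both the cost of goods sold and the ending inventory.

COGS = $6,627.30; ending inventory = $3,598.25

Dec 4, 171 sold [LIFO — newest first]: 150 @ $3.25 + 21 @ $4.30 = $577.80
Dec 8, 681 sold [LIFO — newest first]: 386 @ $4.90 + 295 @ $6.10 = $3,690.90
Dec 16, 452 sold [LIFO — newest first]: 293 @ $4.80 + 79 @ $3.80 + 80 @ $8.15 = $2,358.60
Total COGS = $577.80 + $3,690.90 + $2,358.60 = $6,627.30
Ending inventory: 159 @ $4.30 + 89 @ $6.10 + 291 @ $8.15 = $3,598.25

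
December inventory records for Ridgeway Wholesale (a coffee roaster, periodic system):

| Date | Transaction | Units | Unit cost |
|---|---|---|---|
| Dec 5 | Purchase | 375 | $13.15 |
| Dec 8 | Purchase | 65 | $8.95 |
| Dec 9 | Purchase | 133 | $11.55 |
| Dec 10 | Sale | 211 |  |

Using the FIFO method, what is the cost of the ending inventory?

Ending inventory = $4,274.50

Dec 10, 211 sold [FIFO — oldest first]: 211 @ $13.15 = $2,774.65
Ending inventory: 164 @ $13.15 + 65 @ $8.95 + 133 @ $11.55 = $4,274.50
Check: goods available $7,049.15 = COGS $2,774.65 + ending $4,274.50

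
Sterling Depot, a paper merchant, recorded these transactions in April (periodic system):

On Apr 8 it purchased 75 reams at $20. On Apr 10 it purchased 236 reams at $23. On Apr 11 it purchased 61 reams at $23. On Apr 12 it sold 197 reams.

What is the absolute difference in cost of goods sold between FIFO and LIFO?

FIFO COGS: 75 @ $20 + 122 @ $23 = $4,306
LIFO COGS: 61 @ $23 + 136 @ $23 = $4,531
Difference = |$4,306 − $4,531| = $225

$225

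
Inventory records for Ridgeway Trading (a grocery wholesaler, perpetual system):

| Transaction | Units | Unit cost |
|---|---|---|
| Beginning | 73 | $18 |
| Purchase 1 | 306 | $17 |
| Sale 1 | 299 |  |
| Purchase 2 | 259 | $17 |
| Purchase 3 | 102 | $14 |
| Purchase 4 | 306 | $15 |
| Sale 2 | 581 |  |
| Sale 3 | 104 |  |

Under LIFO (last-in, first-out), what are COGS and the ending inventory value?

Sale 1 (299) [LIFO — newest first]: 299 @ $17 = $5,083
Sale 2 (581) [LIFO — newest first]: 306 @ $15 + 102 @ $14 + 173 @ $17 = $8,959
Sale 3 (104) [LIFO — newest first]: 86 @ $17 + 7 @ $17 + 11 @ $18 = $1,779
Total COGS = $5,083 + $8,959 + $1,779 = $15,821
Ending inventory: 62 @ $18 = $1,116

COGS = $15,821; ending inventory = $1,116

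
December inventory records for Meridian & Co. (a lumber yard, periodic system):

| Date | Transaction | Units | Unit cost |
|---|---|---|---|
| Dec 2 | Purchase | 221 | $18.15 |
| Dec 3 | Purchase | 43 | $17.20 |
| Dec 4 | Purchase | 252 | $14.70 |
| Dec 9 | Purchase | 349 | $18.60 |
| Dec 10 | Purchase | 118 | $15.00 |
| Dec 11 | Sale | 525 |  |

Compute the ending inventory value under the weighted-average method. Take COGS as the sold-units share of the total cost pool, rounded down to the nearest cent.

Ending inventory = $7,788.59

Dec 11, sell 525: 525/983 × $16,716.55 → $8,927.96
Ending inventory (cost pool remaining) = $7,788.59
Check: goods available $16,716.55 = COGS $8,927.96 + ending $7,788.59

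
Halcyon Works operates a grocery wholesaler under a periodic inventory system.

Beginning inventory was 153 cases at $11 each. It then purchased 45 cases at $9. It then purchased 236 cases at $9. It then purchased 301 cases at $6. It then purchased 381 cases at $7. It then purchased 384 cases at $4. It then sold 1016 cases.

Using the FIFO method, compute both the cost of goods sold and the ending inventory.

Sale 1 (1016) [FIFO — oldest first]: 153 @ $11 + 45 @ $9 + 236 @ $9 + 301 @ $6 + 281 @ $7 = $7,985
Ending inventory: 100 @ $7 + 384 @ $4 = $2,236

COGS = $7,985; ending inventory = $2,236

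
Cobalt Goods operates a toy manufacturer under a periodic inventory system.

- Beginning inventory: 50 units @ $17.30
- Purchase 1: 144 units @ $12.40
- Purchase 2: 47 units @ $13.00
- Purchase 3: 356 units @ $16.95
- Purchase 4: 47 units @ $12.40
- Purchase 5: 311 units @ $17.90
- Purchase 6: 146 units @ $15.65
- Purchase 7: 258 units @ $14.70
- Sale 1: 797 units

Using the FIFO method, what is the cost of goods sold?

Sale 1 (797) [FIFO — oldest first]: 50 @ $17.30 + 144 @ $12.40 + 47 @ $13.00 + 356 @ $16.95 + 47 @ $12.40 + 153 @ $17.90 = $12,617.30
Ending inventory: 158 @ $17.90 + 146 @ $15.65 + 258 @ $14.70 = $8,905.70
Check: goods available $21,523.00 = COGS $12,617.30 + ending $8,905.70

COGS = $12,617.30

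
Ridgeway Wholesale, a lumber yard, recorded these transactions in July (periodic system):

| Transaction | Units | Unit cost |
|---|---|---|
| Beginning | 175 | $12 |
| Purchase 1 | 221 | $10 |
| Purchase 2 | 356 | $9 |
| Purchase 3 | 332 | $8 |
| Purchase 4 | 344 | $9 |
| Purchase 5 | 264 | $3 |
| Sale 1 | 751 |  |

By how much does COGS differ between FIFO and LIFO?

$2,473

FIFO COGS: 175 @ $12 + 221 @ $10 + 355 @ $9 = $7,505
LIFO COGS: 264 @ $3 + 344 @ $9 + 143 @ $8 = $5,032
Difference = |$7,505 − $5,032| = $2,473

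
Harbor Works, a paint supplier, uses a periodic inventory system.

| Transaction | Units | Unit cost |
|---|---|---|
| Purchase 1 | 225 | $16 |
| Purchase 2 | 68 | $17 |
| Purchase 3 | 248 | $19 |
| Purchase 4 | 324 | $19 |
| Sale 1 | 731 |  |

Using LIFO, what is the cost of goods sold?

COGS = $13,480

Sale 1 (731) [LIFO — newest first]: 324 @ $19 + 248 @ $19 + 68 @ $17 + 91 @ $16 = $13,480
Ending inventory: 134 @ $16 = $2,144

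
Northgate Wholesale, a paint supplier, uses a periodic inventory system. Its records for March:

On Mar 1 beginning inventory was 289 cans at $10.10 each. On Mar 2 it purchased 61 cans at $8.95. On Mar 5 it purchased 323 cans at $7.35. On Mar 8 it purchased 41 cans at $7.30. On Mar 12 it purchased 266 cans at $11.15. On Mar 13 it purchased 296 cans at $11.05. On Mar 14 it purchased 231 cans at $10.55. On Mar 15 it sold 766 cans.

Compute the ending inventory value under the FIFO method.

Ending inventory = $8,093.95

Mar 15, 766 sold [FIFO — oldest first]: 289 @ $10.10 + 61 @ $8.95 + 323 @ $7.35 + 41 @ $7.30 + 52 @ $11.15 = $6,718.00
Ending inventory: 214 @ $11.15 + 296 @ $11.05 + 231 @ $10.55 = $8,093.95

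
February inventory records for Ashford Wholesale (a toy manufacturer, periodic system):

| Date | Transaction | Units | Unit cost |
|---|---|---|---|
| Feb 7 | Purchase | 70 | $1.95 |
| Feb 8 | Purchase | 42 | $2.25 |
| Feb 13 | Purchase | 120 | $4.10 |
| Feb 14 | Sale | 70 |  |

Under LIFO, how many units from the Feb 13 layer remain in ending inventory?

50

Feb 14, 70 sold [LIFO — newest first]: 70 @ $4.10 = $287.00
Ending inventory: 70 @ $1.95 + 42 @ $2.25 + 50 @ $4.10 = $436.00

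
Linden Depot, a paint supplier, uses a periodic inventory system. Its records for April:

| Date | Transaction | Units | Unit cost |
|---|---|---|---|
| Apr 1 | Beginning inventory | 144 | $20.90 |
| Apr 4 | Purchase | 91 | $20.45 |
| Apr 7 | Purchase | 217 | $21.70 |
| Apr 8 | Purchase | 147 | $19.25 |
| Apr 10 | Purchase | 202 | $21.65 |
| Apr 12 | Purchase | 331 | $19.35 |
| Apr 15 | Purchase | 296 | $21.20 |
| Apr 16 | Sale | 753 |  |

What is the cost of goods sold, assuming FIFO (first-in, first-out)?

COGS = $15,743.30

Apr 16, 753 sold [FIFO — oldest first]: 144 @ $20.90 + 91 @ $20.45 + 217 @ $21.70 + 147 @ $19.25 + 154 @ $21.65 = $15,743.30
Ending inventory: 48 @ $21.65 + 331 @ $19.35 + 296 @ $21.20 = $13,719.25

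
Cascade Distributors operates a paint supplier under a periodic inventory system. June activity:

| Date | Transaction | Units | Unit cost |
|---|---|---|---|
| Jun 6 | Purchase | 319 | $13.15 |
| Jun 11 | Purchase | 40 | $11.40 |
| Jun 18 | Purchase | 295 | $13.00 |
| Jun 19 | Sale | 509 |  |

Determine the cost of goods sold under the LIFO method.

COGS = $6,579.10

Jun 19, 509 sold [LIFO — newest first]: 295 @ $13.00 + 40 @ $11.40 + 174 @ $13.15 = $6,579.10
Ending inventory: 145 @ $13.15 = $1,906.75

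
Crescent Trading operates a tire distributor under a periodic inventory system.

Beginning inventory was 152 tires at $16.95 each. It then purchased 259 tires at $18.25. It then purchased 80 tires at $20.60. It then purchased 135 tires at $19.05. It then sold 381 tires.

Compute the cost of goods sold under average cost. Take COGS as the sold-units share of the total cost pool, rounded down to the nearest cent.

Sale 1, sell 381: 381/626 × $11,522.90 → $7,013.13
Ending inventory (cost pool remaining) = $4,509.77

COGS = $7,013.13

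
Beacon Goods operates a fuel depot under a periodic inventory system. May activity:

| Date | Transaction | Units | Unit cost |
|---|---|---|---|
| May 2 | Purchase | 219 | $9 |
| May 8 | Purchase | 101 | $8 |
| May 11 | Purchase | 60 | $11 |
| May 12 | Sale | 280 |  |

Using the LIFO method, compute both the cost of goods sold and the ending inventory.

May 12, 280 sold [LIFO — newest first]: 60 @ $11 + 101 @ $8 + 119 @ $9 = $2,539
Ending inventory: 100 @ $9 = $900

COGS = $2,539; ending inventory = $900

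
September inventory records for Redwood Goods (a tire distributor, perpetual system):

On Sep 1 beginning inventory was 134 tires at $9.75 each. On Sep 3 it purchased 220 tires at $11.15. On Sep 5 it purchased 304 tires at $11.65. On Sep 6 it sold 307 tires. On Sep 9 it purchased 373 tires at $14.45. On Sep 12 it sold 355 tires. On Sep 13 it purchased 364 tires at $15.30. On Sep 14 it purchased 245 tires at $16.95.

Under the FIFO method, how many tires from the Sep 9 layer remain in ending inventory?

Sep 6, 307 sold [FIFO — oldest first]: 134 @ $9.75 + 173 @ $11.15 = $3,235.45
Sep 12, 355 sold [FIFO — oldest first]: 47 @ $11.15 + 304 @ $11.65 + 4 @ $14.45 = $4,123.45
Total COGS = $3,235.45 + $4,123.45 = $7,358.90
Ending inventory: 369 @ $14.45 + 364 @ $15.30 + 245 @ $16.95 = $15,054.00
Check: goods available $22,412.90 = COGS $7,358.90 + ending $15,054.00

369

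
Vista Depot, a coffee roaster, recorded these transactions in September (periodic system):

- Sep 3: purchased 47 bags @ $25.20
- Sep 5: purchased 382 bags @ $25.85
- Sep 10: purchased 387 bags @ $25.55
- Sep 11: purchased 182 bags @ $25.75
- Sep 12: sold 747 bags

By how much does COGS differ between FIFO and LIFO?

$8.35

FIFO COGS: 47 @ $25.20 + 382 @ $25.85 + 318 @ $25.55 = $19,184.00
LIFO COGS: 182 @ $25.75 + 387 @ $25.55 + 178 @ $25.85 = $19,175.65
Difference = |$19,184.00 − $19,175.65| = $8.35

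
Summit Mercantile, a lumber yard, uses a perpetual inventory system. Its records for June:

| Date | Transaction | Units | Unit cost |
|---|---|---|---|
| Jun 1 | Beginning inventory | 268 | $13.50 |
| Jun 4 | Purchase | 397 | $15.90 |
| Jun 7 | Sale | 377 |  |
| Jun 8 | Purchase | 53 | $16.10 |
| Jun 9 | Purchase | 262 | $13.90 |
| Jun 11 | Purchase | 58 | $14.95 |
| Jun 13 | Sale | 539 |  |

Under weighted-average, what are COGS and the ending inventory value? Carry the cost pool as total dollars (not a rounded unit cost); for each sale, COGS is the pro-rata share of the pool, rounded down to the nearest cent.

After Jun 1: 268 on hand, pool $3,618.00 (≈ $13.5000 each)
After Jun 4: 665 on hand, pool $9,930.30 (≈ $14.9328 each)
Jun 7, sell 377: 377/665 × $9,930.30 → $5,629.65
After Jun 8: 341 on hand, pool $5,153.95 (≈ $15.1142 each)
After Jun 9: 603 on hand, pool $8,795.75 (≈ $14.5867 each)
After Jun 11: 661 on hand, pool $9,662.85 (≈ $14.6185 each)
Jun 13, sell 539: 539/661 × $9,662.85 → $7,879.38
Total COGS = $5,629.65 + $7,879.38 = $13,509.03
Ending inventory (cost pool remaining) = $1,783.47

COGS = $13,509.03; ending inventory = $1,783.47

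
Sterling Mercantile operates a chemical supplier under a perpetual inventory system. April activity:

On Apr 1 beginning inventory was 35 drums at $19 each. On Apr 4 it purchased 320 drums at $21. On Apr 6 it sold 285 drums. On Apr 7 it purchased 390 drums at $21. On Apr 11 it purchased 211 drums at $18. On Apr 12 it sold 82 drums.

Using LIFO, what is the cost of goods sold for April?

Apr 6, 285 sold [LIFO — newest first]: 285 @ $21 = $5,985
Apr 12, 82 sold [LIFO — newest first]: 82 @ $18 = $1,476
Total COGS = $5,985 + $1,476 = $7,461
Ending inventory: 35 @ $19 + 35 @ $21 + 390 @ $21 + 129 @ $18 = $11,912
Check: goods available $19,373 = COGS $7,461 + ending $11,912

COGS = $7,461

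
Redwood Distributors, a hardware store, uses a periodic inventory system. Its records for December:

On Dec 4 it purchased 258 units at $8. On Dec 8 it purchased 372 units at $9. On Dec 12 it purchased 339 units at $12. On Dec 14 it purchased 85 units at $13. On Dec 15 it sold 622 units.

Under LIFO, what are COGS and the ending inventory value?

Dec 15, 622 sold [LIFO — newest first]: 85 @ $13 + 339 @ $12 + 198 @ $9 = $6,955
Ending inventory: 258 @ $8 + 174 @ $9 = $3,630
Check: goods available $10,585 = COGS $6,955 + ending $3,630

COGS = $6,955; ending inventory = $3,630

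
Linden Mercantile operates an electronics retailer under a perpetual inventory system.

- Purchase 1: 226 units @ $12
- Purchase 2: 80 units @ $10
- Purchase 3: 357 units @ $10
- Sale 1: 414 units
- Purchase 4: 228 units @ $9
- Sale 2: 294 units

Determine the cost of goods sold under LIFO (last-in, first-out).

Sale 1 (414) [LIFO — newest first]: 357 @ $10 + 57 @ $10 = $4,140
Sale 2 (294) [LIFO — newest first]: 228 @ $9 + 23 @ $10 + 43 @ $12 = $2,798
Total COGS = $4,140 + $2,798 = $6,938
Ending inventory: 183 @ $12 = $2,196
Check: goods available $9,134 = COGS $6,938 + ending $2,196

COGS = $6,938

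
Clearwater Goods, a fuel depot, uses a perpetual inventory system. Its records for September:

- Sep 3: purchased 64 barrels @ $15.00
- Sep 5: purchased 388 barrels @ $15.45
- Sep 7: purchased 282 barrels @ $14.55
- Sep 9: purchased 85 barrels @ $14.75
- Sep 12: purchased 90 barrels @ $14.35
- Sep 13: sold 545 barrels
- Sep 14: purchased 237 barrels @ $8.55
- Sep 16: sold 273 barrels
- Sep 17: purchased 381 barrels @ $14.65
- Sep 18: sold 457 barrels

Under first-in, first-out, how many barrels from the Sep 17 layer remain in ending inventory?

Sep 13, 545 sold [FIFO — oldest first]: 64 @ $15.00 + 388 @ $15.45 + 93 @ $14.55 = $8,307.75
Sep 16, 273 sold [FIFO — oldest first]: 189 @ $14.55 + 84 @ $14.75 = $3,988.95
Sep 18, 457 sold [FIFO — oldest first]: 1 @ $14.75 + 90 @ $14.35 + 237 @ $8.55 + 129 @ $14.65 = $5,222.45
Total COGS = $8,307.75 + $3,988.95 + $5,222.45 = $17,519.15
Ending inventory: 252 @ $14.65 = $3,691.80
Check: goods available $21,210.95 = COGS $17,519.15 + ending $3,691.80

252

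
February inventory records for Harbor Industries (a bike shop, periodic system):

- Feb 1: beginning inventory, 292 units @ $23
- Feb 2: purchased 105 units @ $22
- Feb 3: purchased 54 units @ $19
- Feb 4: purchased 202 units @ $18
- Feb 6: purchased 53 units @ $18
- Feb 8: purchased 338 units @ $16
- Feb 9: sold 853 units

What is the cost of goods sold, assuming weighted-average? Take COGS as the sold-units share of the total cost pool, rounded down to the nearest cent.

Feb 9, sell 853: 853/1044 × $20,050.00 → $16,381.84
Ending inventory (cost pool remaining) = $3,668.16

COGS = $16,381.84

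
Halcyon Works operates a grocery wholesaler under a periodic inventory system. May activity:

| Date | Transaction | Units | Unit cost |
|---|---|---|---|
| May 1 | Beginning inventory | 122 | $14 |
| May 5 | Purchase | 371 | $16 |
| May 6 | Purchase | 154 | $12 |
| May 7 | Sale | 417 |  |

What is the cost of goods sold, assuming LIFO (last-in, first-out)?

COGS = $6,056

May 7, 417 sold [LIFO — newest first]: 154 @ $12 + 263 @ $16 = $6,056
Ending inventory: 122 @ $14 + 108 @ $16 = $3,436
Check: goods available $9,492 = COGS $6,056 + ending $3,436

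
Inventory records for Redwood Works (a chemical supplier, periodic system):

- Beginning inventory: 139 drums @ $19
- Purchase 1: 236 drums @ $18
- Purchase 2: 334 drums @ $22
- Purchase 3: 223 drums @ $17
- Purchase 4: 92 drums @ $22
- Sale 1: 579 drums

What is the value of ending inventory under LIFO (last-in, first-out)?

Sale 1 (579) [LIFO — newest first]: 92 @ $22 + 223 @ $17 + 264 @ $22 = $11,623
Ending inventory: 139 @ $19 + 236 @ $18 + 70 @ $22 = $8,429

Ending inventory = $8,429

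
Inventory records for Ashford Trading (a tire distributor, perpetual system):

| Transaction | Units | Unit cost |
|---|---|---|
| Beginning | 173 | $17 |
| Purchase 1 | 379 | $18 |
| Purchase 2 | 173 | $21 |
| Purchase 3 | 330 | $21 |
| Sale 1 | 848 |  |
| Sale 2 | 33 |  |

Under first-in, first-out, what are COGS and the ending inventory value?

Sale 1 (848) [FIFO — oldest first]: 173 @ $17 + 379 @ $18 + 173 @ $21 + 123 @ $21 = $15,979
Sale 2 (33) [FIFO — oldest first]: 33 @ $21 = $693
Total COGS = $15,979 + $693 = $16,672
Ending inventory: 174 @ $21 = $3,654
Check: goods available $20,326 = COGS $16,672 + ending $3,654

COGS = $16,672; ending inventory = $3,654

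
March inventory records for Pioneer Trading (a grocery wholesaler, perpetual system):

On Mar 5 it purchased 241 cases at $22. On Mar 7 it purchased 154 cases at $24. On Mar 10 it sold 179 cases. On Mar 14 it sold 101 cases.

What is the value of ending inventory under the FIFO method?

Mar 10, 179 sold [FIFO — oldest first]: 179 @ $22 = $3,938
Mar 14, 101 sold [FIFO — oldest first]: 62 @ $22 + 39 @ $24 = $2,300
Total COGS = $3,938 + $2,300 = $6,238
Ending inventory: 115 @ $24 = $2,760
Check: goods available $8,998 = COGS $6,238 + ending $2,760

Ending inventory = $2,760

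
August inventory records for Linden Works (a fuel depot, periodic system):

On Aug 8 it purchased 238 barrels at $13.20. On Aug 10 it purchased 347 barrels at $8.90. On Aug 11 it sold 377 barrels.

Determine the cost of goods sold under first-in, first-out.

COGS = $4,378.70

Aug 11, 377 sold [FIFO — oldest first]: 238 @ $13.20 + 139 @ $8.90 = $4,378.70
Ending inventory: 208 @ $8.90 = $1,851.20
Check: goods available $6,229.90 = COGS $4,378.70 + ending $1,851.20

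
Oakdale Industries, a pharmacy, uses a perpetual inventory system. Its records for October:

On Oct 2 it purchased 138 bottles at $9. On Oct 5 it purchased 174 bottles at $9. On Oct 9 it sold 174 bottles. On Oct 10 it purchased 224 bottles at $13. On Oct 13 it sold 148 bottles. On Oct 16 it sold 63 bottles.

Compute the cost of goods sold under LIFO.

Oct 9, 174 sold [LIFO — newest first]: 174 @ $9 = $1,566
Oct 13, 148 sold [LIFO — newest first]: 148 @ $13 = $1,924
Oct 16, 63 sold [LIFO — newest first]: 63 @ $13 = $819
Total COGS = $1,566 + $1,924 + $819 = $4,309
Ending inventory: 138 @ $9 + 13 @ $13 = $1,411

COGS = $4,309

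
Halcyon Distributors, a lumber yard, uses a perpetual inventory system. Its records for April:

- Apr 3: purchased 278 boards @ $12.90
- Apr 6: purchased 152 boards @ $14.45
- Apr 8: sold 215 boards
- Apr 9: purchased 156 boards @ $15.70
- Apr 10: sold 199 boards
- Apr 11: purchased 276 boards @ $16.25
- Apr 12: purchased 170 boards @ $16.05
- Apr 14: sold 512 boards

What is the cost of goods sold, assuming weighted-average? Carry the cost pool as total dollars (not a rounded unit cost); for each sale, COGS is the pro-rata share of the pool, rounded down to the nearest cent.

COGS = $13,783.36

After Apr 3: 278 on hand, pool $3,586.20 (≈ $12.9000 each)
After Apr 6: 430 on hand, pool $5,782.60 (≈ $13.4479 each)
Apr 8, sell 215: 215/430 × $5,782.60 → $2,891.30
After Apr 9: 371 on hand, pool $5,340.50 (≈ $14.3949 each)
Apr 10, sell 199: 199/371 × $5,340.50 → $2,864.58
After Apr 11: 448 on hand, pool $6,960.92 (≈ $15.5378 each)
After Apr 12: 618 on hand, pool $9,689.42 (≈ $15.6787 each)
Apr 14, sell 512: 512/618 × $9,689.42 → $8,027.48
Total COGS = $2,891.30 + $2,864.58 + $8,027.48 = $13,783.36
Ending inventory (cost pool remaining) = $1,661.94
Check: goods available $15,445.30 = COGS $13,783.36 + ending $1,661.94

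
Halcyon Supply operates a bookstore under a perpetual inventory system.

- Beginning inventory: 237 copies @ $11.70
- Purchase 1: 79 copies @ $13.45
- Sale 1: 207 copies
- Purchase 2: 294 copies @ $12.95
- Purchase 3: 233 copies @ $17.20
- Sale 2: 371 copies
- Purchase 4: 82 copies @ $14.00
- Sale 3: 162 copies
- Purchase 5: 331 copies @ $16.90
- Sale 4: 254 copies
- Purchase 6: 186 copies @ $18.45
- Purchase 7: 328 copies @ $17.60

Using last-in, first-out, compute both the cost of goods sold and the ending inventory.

Sale 1 (207) [LIFO — newest first]: 79 @ $13.45 + 128 @ $11.70 = $2,560.15
Sale 2 (371) [LIFO — newest first]: 233 @ $17.20 + 138 @ $12.95 = $5,794.70
Sale 3 (162) [LIFO — newest first]: 82 @ $14.00 + 80 @ $12.95 = $2,184.00
Sale 4 (254) [LIFO — newest first]: 254 @ $16.90 = $4,292.60
Total COGS = $2,560.15 + $5,794.70 + $2,184.00 + $4,292.60 = $14,831.45
Ending inventory: 109 @ $11.70 + 76 @ $12.95 + 77 @ $16.90 + 186 @ $18.45 + 328 @ $17.60 = $12,765.30
Check: goods available $27,596.75 = COGS $14,831.45 + ending $12,765.30

COGS = $14,831.45; ending inventory = $12,765.30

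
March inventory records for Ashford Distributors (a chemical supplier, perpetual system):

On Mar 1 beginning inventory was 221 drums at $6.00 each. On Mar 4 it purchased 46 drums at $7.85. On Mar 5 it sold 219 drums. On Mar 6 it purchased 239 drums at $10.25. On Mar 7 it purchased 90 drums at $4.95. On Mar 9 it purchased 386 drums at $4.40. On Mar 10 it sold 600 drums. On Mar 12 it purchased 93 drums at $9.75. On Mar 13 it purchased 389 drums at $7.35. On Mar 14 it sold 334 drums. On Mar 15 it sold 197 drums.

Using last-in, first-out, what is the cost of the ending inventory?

Mar 5, 219 sold [LIFO — newest first]: 46 @ $7.85 + 173 @ $6.00 = $1,399.10
Mar 10, 600 sold [LIFO — newest first]: 386 @ $4.40 + 90 @ $4.95 + 124 @ $10.25 = $3,414.90
Mar 14, 334 sold [LIFO — newest first]: 334 @ $7.35 = $2,454.90
Mar 15, 197 sold [LIFO — newest first]: 55 @ $7.35 + 93 @ $9.75 + 49 @ $10.25 = $1,813.25
Total COGS = $1,399.10 + $3,414.90 + $2,454.90 + $1,813.25 = $9,082.15
Ending inventory: 48 @ $6.00 + 66 @ $10.25 = $964.50

Ending inventory = $964.50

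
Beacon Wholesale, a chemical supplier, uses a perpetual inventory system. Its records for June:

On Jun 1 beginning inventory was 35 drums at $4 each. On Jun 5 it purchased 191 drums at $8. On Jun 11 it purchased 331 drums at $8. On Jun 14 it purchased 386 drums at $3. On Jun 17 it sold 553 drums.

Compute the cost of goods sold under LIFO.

Jun 17, 553 sold [LIFO — newest first]: 386 @ $3 + 167 @ $8 = $2,494
Ending inventory: 35 @ $4 + 191 @ $8 + 164 @ $8 = $2,980
Check: goods available $5,474 = COGS $2,494 + ending $2,980

COGS = $2,494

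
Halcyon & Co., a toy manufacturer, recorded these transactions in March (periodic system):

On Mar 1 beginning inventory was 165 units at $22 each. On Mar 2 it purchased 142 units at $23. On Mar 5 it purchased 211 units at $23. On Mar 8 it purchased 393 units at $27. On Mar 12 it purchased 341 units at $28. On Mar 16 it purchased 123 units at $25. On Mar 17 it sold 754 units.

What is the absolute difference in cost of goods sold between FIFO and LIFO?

FIFO COGS: 165 @ $22 + 142 @ $23 + 211 @ $23 + 236 @ $27 = $18,121
LIFO COGS: 123 @ $25 + 341 @ $28 + 290 @ $27 = $20,453
Difference = |$18,121 − $20,453| = $2,332

$2,332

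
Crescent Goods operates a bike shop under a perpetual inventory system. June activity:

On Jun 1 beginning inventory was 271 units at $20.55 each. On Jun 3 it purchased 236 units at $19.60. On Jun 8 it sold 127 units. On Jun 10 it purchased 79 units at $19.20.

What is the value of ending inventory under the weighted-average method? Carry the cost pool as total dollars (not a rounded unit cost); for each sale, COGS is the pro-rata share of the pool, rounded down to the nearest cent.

After Jun 1: 271 on hand, pool $5,569.05 (≈ $20.5500 each)
After Jun 3: 507 on hand, pool $10,194.65 (≈ $20.1078 each)
Jun 8, sell 127: 127/507 × $10,194.65 → $2,553.68
After Jun 10: 459 on hand, pool $9,157.77 (≈ $19.9516 each)
Ending inventory (cost pool remaining) = $9,157.77
Check: goods available $11,711.45 = COGS $2,553.68 + ending $9,157.77

Ending inventory = $9,157.77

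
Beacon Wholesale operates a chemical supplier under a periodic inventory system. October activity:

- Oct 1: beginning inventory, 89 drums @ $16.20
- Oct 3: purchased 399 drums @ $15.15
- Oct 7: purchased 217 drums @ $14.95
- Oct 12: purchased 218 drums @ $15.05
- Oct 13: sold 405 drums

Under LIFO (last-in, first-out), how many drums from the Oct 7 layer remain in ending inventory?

30

Oct 13, 405 sold [LIFO — newest first]: 218 @ $15.05 + 187 @ $14.95 = $6,076.55
Ending inventory: 89 @ $16.20 + 399 @ $15.15 + 30 @ $14.95 = $7,935.15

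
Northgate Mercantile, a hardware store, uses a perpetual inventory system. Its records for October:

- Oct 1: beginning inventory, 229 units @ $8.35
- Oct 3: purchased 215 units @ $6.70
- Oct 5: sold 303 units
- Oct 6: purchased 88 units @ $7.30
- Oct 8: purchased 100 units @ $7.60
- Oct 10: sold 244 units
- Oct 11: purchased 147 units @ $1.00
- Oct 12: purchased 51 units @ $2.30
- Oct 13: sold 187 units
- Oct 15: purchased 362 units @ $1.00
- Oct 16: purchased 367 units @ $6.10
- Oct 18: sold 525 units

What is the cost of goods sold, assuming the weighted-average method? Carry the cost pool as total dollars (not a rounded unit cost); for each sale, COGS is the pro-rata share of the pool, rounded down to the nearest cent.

After Oct 1: 229 on hand, pool $1,912.15 (≈ $8.3500 each)
After Oct 3: 444 on hand, pool $3,352.65 (≈ $7.5510 each)
Oct 5, sell 303: 303/444 × $3,352.65 → $2,287.95
After Oct 6: 229 on hand, pool $1,707.10 (≈ $7.4546 each)
After Oct 8: 329 on hand, pool $2,467.10 (≈ $7.4988 each)
Oct 10, sell 244: 244/329 × $2,467.10 → $1,829.70
After Oct 11: 232 on hand, pool $784.40 (≈ $3.3810 each)
After Oct 12: 283 on hand, pool $901.70 (≈ $3.1862 each)
Oct 13, sell 187: 187/283 × $901.70 → $595.82
After Oct 15: 458 on hand, pool $667.88 (≈ $1.4583 each)
After Oct 16: 825 on hand, pool $2,906.58 (≈ $3.5231 each)
Oct 18, sell 525: 525/825 × $2,906.58 → $1,849.64
Total COGS = $2,287.95 + $1,829.70 + $595.82 + $1,849.64 = $6,563.11
Ending inventory (cost pool remaining) = $1,056.94
Check: goods available $7,620.05 = COGS $6,563.11 + ending $1,056.94

COGS = $6,563.11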